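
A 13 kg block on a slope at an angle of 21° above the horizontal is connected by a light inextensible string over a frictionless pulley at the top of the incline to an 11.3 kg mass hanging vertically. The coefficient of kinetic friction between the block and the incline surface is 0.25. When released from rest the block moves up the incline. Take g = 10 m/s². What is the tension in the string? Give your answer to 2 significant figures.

For the block on the incline: the weight component along the slope is m₁g sin 21° = 13 × 10 × 0.3584 = 46.592 N and the normal force is N = m₁g cos 21° = 121.365 N.
Kinetic friction opposes the block's motion up the incline: f = μN = 0.25 × 121.365 = 30.341 N acting down the slope.
Newton's second law for the block (up-slope positive): T − 46.592 − 30.341 = 13 a. For the hanging mass (downward positive): 11.3 × 10 − T = 11.3 a.
Adding the two equations eliminates T: 36.067 = 24.3 a, so a = 1.4842 m/s².
Then from the hanging mass's equation, T = 11.3 × (10 − 1.4842) = 96.229 N.

96 N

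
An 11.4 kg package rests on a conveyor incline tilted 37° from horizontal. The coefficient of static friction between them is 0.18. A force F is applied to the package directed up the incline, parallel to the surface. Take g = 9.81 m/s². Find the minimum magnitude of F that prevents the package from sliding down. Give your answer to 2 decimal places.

The normal force is N = mg cos 37° = 89.315 N. With F at its minimum the package is on the verge of sliding down, so static friction is at its maximum μ_s N = 0.18 × 89.315 = 16.077 N and acts up the slope.
Equilibrium along the incline: F + μ_s N = mg sin 37°, so F = 67.303 − 16.077 = 51.226 N.

51.23 N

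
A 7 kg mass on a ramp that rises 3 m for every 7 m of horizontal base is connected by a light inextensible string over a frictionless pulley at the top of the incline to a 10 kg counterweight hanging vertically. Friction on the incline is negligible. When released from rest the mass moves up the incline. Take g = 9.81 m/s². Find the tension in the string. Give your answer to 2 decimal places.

56.31 N

For the mass on the incline: the weight component along the slope is m₁g sin 23.20° = 7 × 9.81 × 0.3939 = 27.049 N and the normal force is N = m₁g cos 23.20° = 63.118 N.
Newton's second law for the mass (up-slope positive): T − 27.049 = 7 a. For the hanging counterweight (downward positive): 10 × 9.81 − T = 10 a.
Adding the two equations eliminates T: 71.051 = 17 a, so a = 4.1795 m/s².
Then from the hanging counterweight's equation, T = 10 × (9.81 − 4.1795) = 56.305 N.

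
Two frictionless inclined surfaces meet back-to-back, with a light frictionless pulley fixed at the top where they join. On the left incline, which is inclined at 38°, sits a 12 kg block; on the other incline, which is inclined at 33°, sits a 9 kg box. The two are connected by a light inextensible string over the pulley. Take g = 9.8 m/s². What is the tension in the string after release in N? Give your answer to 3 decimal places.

58.479 N

Resolve each weight along its own incline: the 12 kg mass has component 12 × 9.8 × sin 38° = 72.402 N down its slope, and the 9 kg mass has 9 × 9.8 × sin 33° = 48.037 N down its slope.
The 12 kg side's 72.402 N exceeds the other side's 48.037 N, so that mass slides down and the 9 kg mass slides up. Taking that direction as positive, Newton's second law for the whole system gives 72.402 − 48.037 = (12 + 9) a, so a = 24.365 / 21 = 1.1602 m/s².
For the 9 kg mass (up-slope positive): T − 48.037 = 9 × 1.1602, so T = 58.479 N.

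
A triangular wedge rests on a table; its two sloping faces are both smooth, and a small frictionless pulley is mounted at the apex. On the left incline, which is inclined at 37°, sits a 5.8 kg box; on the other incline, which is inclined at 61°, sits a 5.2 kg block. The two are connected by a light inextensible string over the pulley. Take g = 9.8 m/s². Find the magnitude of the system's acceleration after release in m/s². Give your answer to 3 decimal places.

Resolve each weight along its own incline: the 5.8 kg mass has component 5.8 × 9.8 × sin 37° = 34.207 N down its slope, and the 5.2 kg mass has 5.2 × 9.8 × sin 61° = 44.571 N down its slope.
The 5.2 kg side's 44.571 N exceeds the other side's 34.207 N, so that mass slides down and the 5.8 kg mass slides up. Taking that direction as positive, Newton's second law for the whole system gives 44.571 − 34.207 = (5.8 + 5.2) a, so a = 10.364 / 11 = 0.9422 m/s².

0.942 m/s²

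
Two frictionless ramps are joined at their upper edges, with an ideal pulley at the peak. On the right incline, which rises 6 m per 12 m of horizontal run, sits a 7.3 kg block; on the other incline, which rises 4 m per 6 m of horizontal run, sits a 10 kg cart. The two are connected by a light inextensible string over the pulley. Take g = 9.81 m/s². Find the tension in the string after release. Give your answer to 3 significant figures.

41.5 N

Resolve each weight along its own incline: the 7.3 kg mass has component 7.3 × 9.81 × sin 26.57° = 32.026 N down its slope, and the 10 kg mass has 10 × 9.81 × sin 33.69° = 54.416 N down its slope.
The 10 kg side's 54.416 N exceeds the other side's 32.026 N, so that mass slides down and the 7.3 kg mass slides up. Taking that direction as positive, Newton's second law for the whole system gives 54.416 − 32.026 = (7.3 + 10) a, so a = 22.390 / 17.3 = 1.2942 m/s².
For the 7.3 kg mass (up-slope positive): T − 32.026 = 7.3 × 1.2942, so T = 41.474 N.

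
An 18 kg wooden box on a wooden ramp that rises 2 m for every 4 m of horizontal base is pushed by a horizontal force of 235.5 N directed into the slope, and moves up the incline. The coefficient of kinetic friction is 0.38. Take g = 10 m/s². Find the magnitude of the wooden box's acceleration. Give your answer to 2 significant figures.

The horizontal push has components F cos 26.57° = 235.5 × 0.8944 = 210.631 N up the incline and F sin 26.57° = 235.5 × 0.4472 = 105.316 N pressing into the surface.
The normal force is therefore N = mg cos 26.57° + F sin 26.57° = 160.992 + 105.316 = 266.308 N, and kinetic friction down the slope is μN = 0.38 × 266.308 = 101.197 N.
Along the incline: F cos 26.57° − mg sin 26.57° − μN = ma, so 210.631 − 80.496 − 101.197 = 18 a, giving a = 1.6077 m/s².

1.6 m/s²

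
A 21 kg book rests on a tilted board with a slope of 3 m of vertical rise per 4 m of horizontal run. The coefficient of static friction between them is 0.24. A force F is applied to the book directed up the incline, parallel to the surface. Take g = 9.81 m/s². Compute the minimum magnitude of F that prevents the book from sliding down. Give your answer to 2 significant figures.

The normal force is N = mg cos 36.87° = 164.808 N. With F at its minimum the book is on the verge of sliding down, so static friction is at its maximum μ_s N = 0.24 × 164.808 = 39.554 N and acts up the slope.
Equilibrium along the incline: F + μ_s N = mg sin 36.87°, so F = 123.606 − 39.554 = 84.052 N.

84 N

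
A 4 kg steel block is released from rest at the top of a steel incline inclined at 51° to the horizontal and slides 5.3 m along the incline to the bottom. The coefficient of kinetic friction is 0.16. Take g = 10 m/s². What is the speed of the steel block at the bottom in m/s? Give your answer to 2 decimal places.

8.47 m/s

The weight component along the incline is mg sin 51° = 31.086 N and the normal force is N = mg cos 51° = 25.173 N.
Friction up the slope is f = μN = 0.16 × 25.173 = 4.028 N, so the net downslope force is 31.086 − 4.028 = 27.058 N and a = 27.058 / 4 = 6.7645 m/s².
Starting from rest over a distance of 5.3 m, v² = 2aL = 2 × 6.7645 × 5.3 = 71.7037, so v = 8.4678 m/s.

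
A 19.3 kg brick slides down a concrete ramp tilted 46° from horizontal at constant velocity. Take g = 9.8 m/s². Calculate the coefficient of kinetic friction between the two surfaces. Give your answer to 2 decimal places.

1.04

At constant velocity the net force along the incline is zero: mg sin 46° = μ mg cos 46°.
So μ = tan 46° = 0.7193 / 0.6947 = 1.0354.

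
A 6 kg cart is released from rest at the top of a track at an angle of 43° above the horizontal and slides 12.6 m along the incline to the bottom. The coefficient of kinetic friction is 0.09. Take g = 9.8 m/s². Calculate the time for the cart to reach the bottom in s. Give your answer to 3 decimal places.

2.043 s

The weight component along the incline is mg sin 43° = 40.102 N and the normal force is N = mg cos 43° = 43.004 N.
Friction up the slope is f = μN = 0.09 × 43.004 = 3.870 N, so the net downslope force is 40.102 − 3.870 = 36.232 N and a = 36.232 / 6 = 6.0387 m/s².
Starting from rest, L = ½at², so t = √(2L/a) = √(2 × 12.6 / 6.0387) = 2.0428 s.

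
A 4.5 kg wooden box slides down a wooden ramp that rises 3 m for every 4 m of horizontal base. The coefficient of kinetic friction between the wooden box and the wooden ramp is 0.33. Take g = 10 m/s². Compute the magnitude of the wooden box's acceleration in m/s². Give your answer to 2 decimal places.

3.36 m/s²

Resolving the weight along the incline: the component pulling the wooden box down the slope is mg sin 36.87° = 4.5 × 10 × 0.6000 = 27.000 N, and the normal force is N = mg cos 36.87° = 4.5 × 10 × 0.8000 = 36.000 N.
Kinetic friction acts up the slope with magnitude f = μN = 0.33 × 36.000 = 11.880 N.
Net force along the incline is 27.000 − 11.880 = 15.120 N, so a = 15.120 / 4.5 = 3.3600 m/s².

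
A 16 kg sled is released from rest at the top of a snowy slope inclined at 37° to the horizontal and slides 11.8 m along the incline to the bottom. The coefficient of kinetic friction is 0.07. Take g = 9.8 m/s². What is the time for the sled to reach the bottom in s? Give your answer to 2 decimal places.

2.10 s

The weight component along the incline is mg sin 37° = 94.365 N and the normal force is N = mg cos 37° = 125.226 N.
Friction up the slope is f = μN = 0.07 × 125.226 = 8.766 N, so the net downslope force is 94.365 − 8.766 = 85.599 N and a = 85.599 / 16 = 5.3499 m/s².
Starting from rest, L = ½at², so t = √(2L/a) = √(2 × 11.8 / 5.3499) = 2.1003 s.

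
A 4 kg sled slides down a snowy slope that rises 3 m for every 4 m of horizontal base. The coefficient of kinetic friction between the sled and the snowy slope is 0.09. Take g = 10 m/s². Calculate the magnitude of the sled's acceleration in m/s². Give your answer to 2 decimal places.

5.28 m/s²

Resolving the weight along the incline: the component pulling the sled down the slope is mg sin 36.87° = 4 × 10 × 0.6000 = 24.000 N, and the normal force is N = mg cos 36.87° = 4 × 10 × 0.8000 = 32.000 N.
Kinetic friction acts up the slope with magnitude f = μN = 0.09 × 32.000 = 2.880 N.
Net force along the incline is 24.000 − 2.880 = 21.120 N, so a = 21.120 / 4 = 5.2800 m/s².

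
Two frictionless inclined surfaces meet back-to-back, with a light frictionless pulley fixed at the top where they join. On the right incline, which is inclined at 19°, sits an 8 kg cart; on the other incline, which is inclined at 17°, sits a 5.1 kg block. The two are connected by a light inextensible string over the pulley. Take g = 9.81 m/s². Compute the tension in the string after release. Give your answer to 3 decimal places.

Resolve each weight along its own incline: the 8 kg mass has component 8 × 9.81 × sin 19° = 25.551 N down its slope, and the 5.1 kg mass has 5.1 × 9.81 × sin 17° = 14.628 N down its slope.
The 8 kg side's 25.551 N exceeds the other side's 14.628 N, so that mass slides down and the 5.1 kg mass slides up. Taking that direction as positive, Newton's second law for the whole system gives 25.551 − 14.628 = (8 + 5.1) a, so a = 10.923 / 13.1 = 0.8338 m/s².
For the 5.1 kg mass (up-slope positive): T − 14.628 = 5.1 × 0.8338, so T = 18.880 N.

18.880 N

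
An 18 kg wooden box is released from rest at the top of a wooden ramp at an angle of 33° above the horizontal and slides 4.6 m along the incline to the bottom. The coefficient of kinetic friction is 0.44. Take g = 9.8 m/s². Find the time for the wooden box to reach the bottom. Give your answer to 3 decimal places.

The weight component along the incline is mg sin 33° = 96.074 N and the normal force is N = mg cos 33° = 147.941 N.
Friction up the slope is f = μN = 0.44 × 147.941 = 65.094 N, so the net downslope force is 96.074 − 65.094 = 30.980 N and a = 30.980 / 18 = 1.7211 m/s².
Starting from rest, L = ½at², so t = √(2L/a) = √(2 × 4.6 / 1.7211) = 2.3120 s.

2.312 s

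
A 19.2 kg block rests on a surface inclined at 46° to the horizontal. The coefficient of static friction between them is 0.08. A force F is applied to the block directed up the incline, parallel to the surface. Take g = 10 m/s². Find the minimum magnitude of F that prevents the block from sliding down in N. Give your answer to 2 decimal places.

The normal force is N = mg cos 46° = 133.374 N. With F at its minimum the block is on the verge of sliding down, so static friction is at its maximum μ_s N = 0.08 × 133.374 = 10.670 N and acts up the slope.
Equilibrium along the incline: F + μ_s N = mg sin 46°, so F = 138.113 − 10.670 = 127.443 N.

127.44 N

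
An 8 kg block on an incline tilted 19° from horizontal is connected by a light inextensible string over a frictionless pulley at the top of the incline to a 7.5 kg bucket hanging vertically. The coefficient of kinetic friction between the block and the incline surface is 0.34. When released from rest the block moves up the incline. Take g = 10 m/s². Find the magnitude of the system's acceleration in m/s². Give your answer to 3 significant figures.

For the block on the incline: the weight component along the slope is m₁g sin 19° = 8 × 10 × 0.3256 = 26.048 N and the normal force is N = m₁g cos 19° = 75.641 N.
Kinetic friction opposes the block's motion up the incline: f = μN = 0.34 × 75.641 = 25.718 N acting down the slope.
Newton's second law for the block (up-slope positive): T − 26.048 − 25.718 = 8 a. For the hanging bucket (downward positive): 7.5 × 10 − T = 7.5 a.
Adding the two equations eliminates T: 23.234 = 15.5 a, so a = 1.4990 m/s².

1.50 m/s²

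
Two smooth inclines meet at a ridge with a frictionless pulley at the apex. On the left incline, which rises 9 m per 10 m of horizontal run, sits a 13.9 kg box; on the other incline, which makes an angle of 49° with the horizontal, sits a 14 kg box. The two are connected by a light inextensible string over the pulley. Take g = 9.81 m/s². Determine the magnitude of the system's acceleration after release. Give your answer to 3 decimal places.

Resolve each weight along its own incline: the 13.9 kg mass has component 13.9 × 9.81 × sin 41.99° = 91.219 N down its slope, and the 14 kg mass has 14 × 9.81 × sin 49° = 103.652 N down its slope.
The 14 kg side's 103.652 N exceeds the other side's 91.219 N, so that mass slides down and the 13.9 kg mass slides up. Taking that direction as positive, Newton's second law for the whole system gives 103.652 − 91.219 = (13.9 + 14) a, so a = 12.433 / 27.9 = 0.4456 m/s².

0.446 m/s²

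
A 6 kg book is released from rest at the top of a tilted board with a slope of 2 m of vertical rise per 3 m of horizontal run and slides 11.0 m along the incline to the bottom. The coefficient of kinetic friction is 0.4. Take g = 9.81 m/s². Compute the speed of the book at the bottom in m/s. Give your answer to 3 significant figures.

6.92 m/s

The weight component along the incline is mg sin 33.69° = 32.650 N and the normal force is N = mg cos 33.69° = 48.974 N.
Friction up the slope is f = μN = 0.4 × 48.974 = 19.590 N, so the net downslope force is 32.650 − 19.590 = 13.060 N and a = 13.060 / 6 = 2.1767 m/s².
Starting from rest over a distance of 11.0 m, v² = 2aL = 2 × 2.1767 × 11.0 = 47.8874, so v = 6.9201 m/s.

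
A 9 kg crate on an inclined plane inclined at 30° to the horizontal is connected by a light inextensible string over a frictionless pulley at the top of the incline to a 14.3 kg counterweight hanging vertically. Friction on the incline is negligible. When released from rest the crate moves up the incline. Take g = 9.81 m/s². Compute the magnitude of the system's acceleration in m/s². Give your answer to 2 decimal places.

4.13 m/s²

For the crate on the incline: the weight component along the slope is m₁g sin 30° = 9 × 9.81 × 0.5000 = 44.145 N and the normal force is N = m₁g cos 30° = 76.461 N.
Newton's second law for the crate (up-slope positive): T − 44.145 = 9 a. For the hanging counterweight (downward positive): 14.3 × 9.81 − T = 14.3 a.
Adding the two equations eliminates T: 96.138 = 23.3 a, so a = 4.1261 m/s².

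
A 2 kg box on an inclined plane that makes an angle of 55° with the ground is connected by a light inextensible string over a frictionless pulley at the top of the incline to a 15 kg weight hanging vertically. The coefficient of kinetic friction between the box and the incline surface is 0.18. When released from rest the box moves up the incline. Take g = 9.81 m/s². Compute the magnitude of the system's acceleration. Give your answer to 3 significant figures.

For the box on the incline: the weight component along the slope is m₁g sin 55° = 2 × 9.81 × 0.8192 = 16.073 N and the normal force is N = m₁g cos 55° = 11.254 N.
Kinetic friction opposes the box's motion up the incline: f = μN = 0.18 × 11.254 = 2.026 N acting down the slope.
Newton's second law for the box (up-slope positive): T − 16.073 − 2.026 = 2 a. For the hanging weight (downward positive): 15 × 9.81 − T = 15 a.
Adding the two equations eliminates T: 129.051 = 17 a, so a = 7.5912 m/s².

7.59 m/s²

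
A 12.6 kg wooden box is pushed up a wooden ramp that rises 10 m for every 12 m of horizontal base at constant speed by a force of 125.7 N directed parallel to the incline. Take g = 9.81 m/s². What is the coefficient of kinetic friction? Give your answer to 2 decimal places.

0.49

At constant speed ΣF = 0 along the incline. The applied 125.7 N acts up the slope; the weight component mg sin 39.81° = 79.131 N and kinetic friction μN both act down the slope.
So 125.7 = 79.131 + μ × 94.957, giving μ = (125.7 − 79.131) / 94.957 = 0.4904.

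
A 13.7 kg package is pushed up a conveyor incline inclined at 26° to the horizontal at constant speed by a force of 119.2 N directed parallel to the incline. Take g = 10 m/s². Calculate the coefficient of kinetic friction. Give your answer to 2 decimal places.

At constant speed ΣF = 0 along the incline. The applied 119.2 N acts up the slope; the weight component mg sin 26° = 60.057 N and kinetic friction μN both act down the slope.
So 119.2 = 60.057 + μ × 123.135, giving μ = (119.2 − 60.057) / 123.135 = 0.4803.

0.48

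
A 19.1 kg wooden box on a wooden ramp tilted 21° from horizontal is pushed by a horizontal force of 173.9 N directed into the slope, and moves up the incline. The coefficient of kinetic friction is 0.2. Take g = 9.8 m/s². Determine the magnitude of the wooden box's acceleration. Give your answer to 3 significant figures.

2.51 m/s²

The horizontal push has components F cos 21° = 173.9 × 0.9336 = 162.353 N up the incline and F sin 21° = 173.9 × 0.3584 = 62.326 N pressing into the surface.
The normal force is therefore N = mg cos 21° + F sin 21° = 174.751 + 62.326 = 237.077 N, and kinetic friction down the slope is μN = 0.2 × 237.077 = 47.415 N.
Along the incline: F cos 21° − mg sin 21° − μN = ma, so 162.353 − 67.085 − 47.415 = 19.1 a, giving a = 2.5054 m/s².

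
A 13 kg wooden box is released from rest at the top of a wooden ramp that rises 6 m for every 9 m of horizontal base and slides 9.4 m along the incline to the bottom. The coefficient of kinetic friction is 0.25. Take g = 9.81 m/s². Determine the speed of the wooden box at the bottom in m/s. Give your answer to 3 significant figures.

The weight component along the incline is mg sin 33.69° = 70.741 N and the normal force is N = mg cos 33.69° = 106.111 N.
Friction up the slope is f = μN = 0.25 × 106.111 = 26.528 N, so the net downslope force is 70.741 − 26.528 = 44.213 N and a = 44.213 / 13 = 3.4010 m/s².
Starting from rest over a distance of 9.4 m, v² = 2aL = 2 × 3.4010 × 9.4 = 63.9388, so v = 7.9962 m/s.

8.00 m/s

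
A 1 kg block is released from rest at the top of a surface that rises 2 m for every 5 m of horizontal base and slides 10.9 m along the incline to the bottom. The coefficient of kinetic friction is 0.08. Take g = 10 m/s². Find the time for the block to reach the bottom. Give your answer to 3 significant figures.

The weight component along the incline is mg sin 21.80° = 3.714 N and the normal force is N = mg cos 21.80° = 9.285 N.
Friction up the slope is f = μN = 0.08 × 9.285 = 0.743 N, so the net downslope force is 3.714 − 0.743 = 2.971 N and a = 2.971 / 1 = 2.9710 m/s².
Starting from rest, L = ½at², so t = √(2L/a) = √(2 × 10.9 / 2.9710) = 2.7088 s.

2.71 s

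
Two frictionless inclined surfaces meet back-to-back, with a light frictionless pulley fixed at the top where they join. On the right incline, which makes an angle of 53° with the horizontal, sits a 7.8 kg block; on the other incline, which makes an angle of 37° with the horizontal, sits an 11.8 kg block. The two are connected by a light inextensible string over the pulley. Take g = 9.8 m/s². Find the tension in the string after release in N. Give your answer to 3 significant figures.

64.4 N

Resolve each weight along its own incline: the 7.8 kg mass has component 7.8 × 9.8 × sin 53° = 61.048 N down its slope, and the 11.8 kg mass has 11.8 × 9.8 × sin 37° = 69.594 N down its slope.
The 11.8 kg side's 69.594 N exceeds the other side's 61.048 N, so that mass slides down and the 7.8 kg mass slides up. Taking that direction as positive, Newton's second law for the whole system gives 69.594 − 61.048 = (7.8 + 11.8) a, so a = 8.546 / 19.6 = 0.4360 m/s².
For the 7.8 kg mass (up-slope positive): T − 61.048 = 7.8 × 0.4360, so T = 64.449 N.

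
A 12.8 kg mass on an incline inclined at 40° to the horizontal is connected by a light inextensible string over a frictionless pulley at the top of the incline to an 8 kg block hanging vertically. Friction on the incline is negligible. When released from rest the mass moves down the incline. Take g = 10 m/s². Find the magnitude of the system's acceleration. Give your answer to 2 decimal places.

0.11 m/s²

For the mass on the incline: the weight component along the slope is m₁g sin 40° = 12.8 × 10 × 0.6428 = 82.278 N and the normal force is N = m₁g cos 40° = 98.054 N.
Newton's second law for the mass (down-slope positive): 82.278 − T = 12.8 a. For the hanging block (upward positive): T − 8 × 10 = 8 a.
Adding the two equations eliminates T: 2.278 = 20.8 a, so a = 0.1095 m/s².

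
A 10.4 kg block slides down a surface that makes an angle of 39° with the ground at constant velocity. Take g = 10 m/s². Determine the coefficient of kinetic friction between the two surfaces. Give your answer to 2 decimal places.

0.81

At constant velocity the net force along the incline is zero: mg sin 39° = μ mg cos 39°.
So μ = tan 39° = 0.6293 / 0.7771 = 0.8098.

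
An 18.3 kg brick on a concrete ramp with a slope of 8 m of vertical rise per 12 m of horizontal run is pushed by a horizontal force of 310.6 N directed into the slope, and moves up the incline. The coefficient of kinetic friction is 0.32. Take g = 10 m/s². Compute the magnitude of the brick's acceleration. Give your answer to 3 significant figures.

The horizontal push has components F cos 33.69° = 310.6 × 0.8321 = 258.450 N up the incline and F sin 33.69° = 310.6 × 0.5547 = 172.290 N pressing into the surface.
The normal force is therefore N = mg cos 33.69° + F sin 33.69° = 152.274 + 172.290 = 324.564 N, and kinetic friction down the slope is μN = 0.32 × 324.564 = 103.860 N.
Along the incline: F cos 33.69° − mg sin 33.69° − μN = ma, so 258.450 − 101.510 − 103.860 = 18.3 a, giving a = 2.9005 m/s².

2.90 m/s²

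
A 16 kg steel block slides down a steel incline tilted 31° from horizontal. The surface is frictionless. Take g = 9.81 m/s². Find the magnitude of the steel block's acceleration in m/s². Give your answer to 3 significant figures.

5.05 m/s²

Resolving the weight along the incline: the component pulling the steel block down the slope is mg sin 31° = 16 × 9.81 × 0.5150 = 80.834 N, and the normal force is N = mg cos 31° = 16 × 9.81 × 0.8572 = 134.546 N.
With no friction the net force along the incline is 80.834 N, so a = g sin 31° = 80.834 / 16 = 5.0521 m/s².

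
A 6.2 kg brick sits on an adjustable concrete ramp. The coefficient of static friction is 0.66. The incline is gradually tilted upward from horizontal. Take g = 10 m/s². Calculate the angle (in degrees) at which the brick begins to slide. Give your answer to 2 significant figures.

At the threshold of sliding, static friction is at its maximum μ_s N and exactly balances the weight component along the incline: mg sin θ = μ_s mg cos θ.
Hence tan θ = μ_s = 0.66, so θ = arctan(0.66) = 33.4248°.

33°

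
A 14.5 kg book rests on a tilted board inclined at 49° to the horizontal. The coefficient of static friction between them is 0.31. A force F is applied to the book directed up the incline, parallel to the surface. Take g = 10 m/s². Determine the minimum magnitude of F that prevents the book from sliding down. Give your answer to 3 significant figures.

The normal force is N = mg cos 49° = 95.129 N. With F at its minimum the book is on the verge of sliding down, so static friction is at its maximum μ_s N = 0.31 × 95.129 = 29.490 N and acts up the slope.
Equilibrium along the incline: F + μ_s N = mg sin 49°, so F = 109.433 − 29.490 = 79.943 N.

79.9 N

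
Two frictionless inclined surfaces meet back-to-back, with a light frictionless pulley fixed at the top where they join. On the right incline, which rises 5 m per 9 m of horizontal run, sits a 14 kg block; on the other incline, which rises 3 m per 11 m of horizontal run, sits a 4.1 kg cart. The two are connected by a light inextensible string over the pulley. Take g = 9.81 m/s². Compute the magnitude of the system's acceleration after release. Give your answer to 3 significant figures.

Resolve each weight along its own incline: the 14 kg mass has component 14 × 9.81 × sin 29.05° = 66.698 N down its slope, and the 4.1 kg mass has 4.1 × 9.81 × sin 15.26° = 10.583 N down its slope.
The 14 kg side's 66.698 N exceeds the other side's 10.583 N, so that mass slides down and the 4.1 kg mass slides up. Taking that direction as positive, Newton's second law for the whole system gives 66.698 − 10.583 = (14 + 4.1) a, so a = 56.115 / 18.1 = 3.1003 m/s².

3.10 m/s²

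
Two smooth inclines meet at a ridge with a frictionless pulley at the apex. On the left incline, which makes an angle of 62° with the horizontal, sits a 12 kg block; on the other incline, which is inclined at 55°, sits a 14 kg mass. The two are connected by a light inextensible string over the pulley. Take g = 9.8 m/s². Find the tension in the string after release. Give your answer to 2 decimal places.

Resolve each weight along its own incline: the 12 kg mass has component 12 × 9.8 × sin 62° = 103.835 N down its slope, and the 14 kg mass has 14 × 9.8 × sin 55° = 112.388 N down its slope.
The 14 kg side's 112.388 N exceeds the other side's 103.835 N, so that mass slides down and the 12 kg mass slides up. Taking that direction as positive, Newton's second law for the whole system gives 112.388 − 103.835 = (12 + 14) a, so a = 8.553 / 26 = 0.3290 m/s².
For the 12 kg mass (up-slope positive): T − 103.835 = 12 × 0.3290, so T = 107.783 N.

107.78 N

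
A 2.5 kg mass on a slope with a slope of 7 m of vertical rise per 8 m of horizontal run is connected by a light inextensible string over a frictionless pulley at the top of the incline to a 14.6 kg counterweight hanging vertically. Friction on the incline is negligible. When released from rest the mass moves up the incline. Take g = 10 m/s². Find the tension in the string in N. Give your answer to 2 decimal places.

For the mass on the incline: the weight component along the slope is m₁g sin 41.19° = 2.5 × 10 × 0.6585 = 16.462 N and the normal force is N = m₁g cos 41.19° = 18.814 N.
Newton's second law for the mass (up-slope positive): T − 16.462 = 2.5 a. For the hanging counterweight (downward positive): 14.6 × 10 − T = 14.6 a.
Adding the two equations eliminates T: 129.538 = 17.1 a, so a = 7.5753 m/s².
Then from the hanging counterweight's equation, T = 14.6 × (10 − 7.5753) = 35.401 N.

35.40 N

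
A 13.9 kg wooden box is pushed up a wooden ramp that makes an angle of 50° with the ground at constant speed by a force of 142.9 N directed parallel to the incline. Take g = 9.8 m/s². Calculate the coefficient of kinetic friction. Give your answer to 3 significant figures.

At constant speed ΣF = 0 along the incline. The applied 142.9 N acts up the slope; the weight component mg sin 50° = 104.351 N and kinetic friction μN both act down the slope.
So 142.9 = 104.351 + μ × 87.561, giving μ = (142.9 − 104.351) / 87.561 = 0.4403.

0.440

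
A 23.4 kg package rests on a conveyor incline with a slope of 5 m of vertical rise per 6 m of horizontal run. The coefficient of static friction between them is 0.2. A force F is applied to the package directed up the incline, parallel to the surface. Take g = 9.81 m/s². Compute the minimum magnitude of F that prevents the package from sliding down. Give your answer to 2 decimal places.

111.69 N

The normal force is N = mg cos 39.81° = 176.348 N. With F at its minimum the package is on the verge of sliding down, so static friction is at its maximum μ_s N = 0.2 × 176.348 = 35.270 N and acts up the slope.
Equilibrium along the incline: F + μ_s N = mg sin 39.81°, so F = 146.957 − 35.270 = 111.687 N.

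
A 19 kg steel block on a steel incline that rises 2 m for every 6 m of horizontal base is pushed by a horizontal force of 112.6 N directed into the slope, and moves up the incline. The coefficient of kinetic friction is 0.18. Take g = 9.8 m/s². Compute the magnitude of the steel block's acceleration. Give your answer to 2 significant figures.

The horizontal push has components F cos 18.43° = 112.6 × 0.9487 = 106.824 N up the incline and F sin 18.43° = 112.6 × 0.3162 = 35.604 N pressing into the surface.
The normal force is therefore N = mg cos 18.43° + F sin 18.43° = 176.648 + 35.604 = 212.252 N, and kinetic friction down the slope is μN = 0.18 × 212.252 = 38.205 N.
Along the incline: F cos 18.43° − mg sin 18.43° − μN = ma, so 106.824 − 58.876 − 38.205 = 19 a, giving a = 0.5128 m/s².

0.51 m/s²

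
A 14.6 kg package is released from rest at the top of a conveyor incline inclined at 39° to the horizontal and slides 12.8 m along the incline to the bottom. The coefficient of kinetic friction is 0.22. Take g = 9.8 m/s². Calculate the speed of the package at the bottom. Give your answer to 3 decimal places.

The weight component along the incline is mg sin 39° = 90.043 N and the normal force is N = mg cos 39° = 111.194 N.
Friction up the slope is f = μN = 0.22 × 111.194 = 24.463 N, so the net downslope force is 90.043 − 24.463 = 65.580 N and a = 65.580 / 14.6 = 4.4918 m/s².
Starting from rest over a distance of 12.8 m, v² = 2aL = 2 × 4.4918 × 12.8 = 114.9901, so v = 10.7233 m/s.

10.723 m/s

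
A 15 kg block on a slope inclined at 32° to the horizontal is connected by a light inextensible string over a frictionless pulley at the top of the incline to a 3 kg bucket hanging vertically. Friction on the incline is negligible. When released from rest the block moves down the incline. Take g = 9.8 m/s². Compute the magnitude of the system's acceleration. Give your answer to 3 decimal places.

2.694 m/s²

For the block on the incline: the weight component along the slope is m₁g sin 32° = 15 × 9.8 × 0.5299 = 77.895 N and the normal force is N = m₁g cos 32° = 124.663 N.
Newton's second law for the block (down-slope positive): 77.895 − T = 15 a. For the hanging bucket (upward positive): T − 3 × 9.8 = 3 a.
Adding the two equations eliminates T: 48.495 = 18 a, so a = 2.6942 m/s².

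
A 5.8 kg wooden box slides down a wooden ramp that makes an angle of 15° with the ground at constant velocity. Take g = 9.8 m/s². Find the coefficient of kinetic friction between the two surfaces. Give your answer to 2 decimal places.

At constant velocity the net force along the incline is zero: mg sin 15° = μ mg cos 15°.
So μ = tan 15° = 0.2588 / 0.9659 = 0.2679.

0.27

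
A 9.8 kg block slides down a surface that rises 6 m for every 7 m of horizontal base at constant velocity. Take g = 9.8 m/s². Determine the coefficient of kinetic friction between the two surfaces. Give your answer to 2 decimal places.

0.86

At constant velocity the net force along the incline is zero: mg sin 40.60° = μ mg cos 40.60°.
So μ = tan 40.60° = 0.6508 / 0.7593 = 0.8571.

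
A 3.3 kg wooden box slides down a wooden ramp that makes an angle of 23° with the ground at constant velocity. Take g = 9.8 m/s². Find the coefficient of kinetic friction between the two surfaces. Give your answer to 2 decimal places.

At constant velocity the net force along the incline is zero: mg sin 23° = μ mg cos 23°.
So μ = tan 23° = 0.3907 / 0.9205 = 0.4244.

0.42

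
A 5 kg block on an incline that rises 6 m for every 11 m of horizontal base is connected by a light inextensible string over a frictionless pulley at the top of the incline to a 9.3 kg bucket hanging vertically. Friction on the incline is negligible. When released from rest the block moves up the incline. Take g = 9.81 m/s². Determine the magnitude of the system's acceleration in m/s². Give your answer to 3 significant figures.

For the block on the incline: the weight component along the slope is m₁g sin 28.61° = 5 × 9.81 × 0.4789 = 23.490 N and the normal force is N = m₁g cos 28.61° = 43.061 N.
Newton's second law for the block (up-slope positive): T − 23.490 = 5 a. For the hanging bucket (downward positive): 9.3 × 9.81 − T = 9.3 a.
Adding the two equations eliminates T: 67.743 = 14.3 a, so a = 4.7373 m/s².

4.74 m/s²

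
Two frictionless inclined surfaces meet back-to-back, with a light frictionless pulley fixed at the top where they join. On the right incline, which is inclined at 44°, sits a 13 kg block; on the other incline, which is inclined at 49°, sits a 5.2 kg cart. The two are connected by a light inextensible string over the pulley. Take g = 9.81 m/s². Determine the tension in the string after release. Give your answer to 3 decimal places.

Resolve each weight along its own incline: the 13 kg mass has component 13 × 9.81 × sin 44° = 88.590 N down its slope, and the 5.2 kg mass has 5.2 × 9.81 × sin 49° = 38.499 N down its slope.
The 13 kg side's 88.590 N exceeds the other side's 38.499 N, so that mass slides down and the 5.2 kg mass slides up. Taking that direction as positive, Newton's second law for the whole system gives 88.590 − 38.499 = (13 + 5.2) a, so a = 50.091 / 18.2 = 2.7523 m/s².
For the 5.2 kg mass (up-slope positive): T − 38.499 = 5.2 × 2.7523, so T = 52.811 N.

52.811 N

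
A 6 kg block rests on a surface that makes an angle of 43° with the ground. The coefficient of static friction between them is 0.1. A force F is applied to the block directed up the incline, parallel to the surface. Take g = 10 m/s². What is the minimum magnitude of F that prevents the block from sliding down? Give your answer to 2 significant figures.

37 N

The normal force is N = mg cos 43° = 43.881 N. With F at its minimum the block is on the verge of sliding down, so static friction is at its maximum μ_s N = 0.1 × 43.881 = 4.388 N and acts up the slope.
Equilibrium along the incline: F + μ_s N = mg sin 43°, so F = 40.920 − 4.388 = 36.532 N.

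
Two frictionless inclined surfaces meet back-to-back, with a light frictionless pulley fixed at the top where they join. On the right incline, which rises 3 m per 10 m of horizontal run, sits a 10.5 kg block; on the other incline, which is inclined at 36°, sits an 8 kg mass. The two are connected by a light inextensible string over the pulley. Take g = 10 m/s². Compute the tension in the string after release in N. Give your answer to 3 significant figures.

39.7 N

Resolve each weight along its own incline: the 10.5 kg mass has component 10.5 × 10 × sin 16.70° = 30.172 N down its slope, and the 8 kg mass has 8 × 10 × sin 36° = 47.023 N down its slope.
The 8 kg side's 47.023 N exceeds the other side's 30.172 N, so that mass slides down and the 10.5 kg mass slides up. Taking that direction as positive, Newton's second law for the whole system gives 47.023 − 30.172 = (10.5 + 8) a, so a = 16.851 / 18.5 = 0.9109 m/s².
For the 10.5 kg mass (up-slope positive): T − 30.172 = 10.5 × 0.9109, so T = 39.736 N.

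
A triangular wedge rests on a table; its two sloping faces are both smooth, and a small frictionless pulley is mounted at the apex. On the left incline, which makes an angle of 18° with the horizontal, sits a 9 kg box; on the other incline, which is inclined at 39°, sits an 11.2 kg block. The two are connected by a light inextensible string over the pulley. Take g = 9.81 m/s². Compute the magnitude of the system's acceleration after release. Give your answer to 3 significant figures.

2.07 m/s²

Resolve each weight along its own incline: the 9 kg mass has component 9 × 9.81 × sin 18° = 27.283 N down its slope, and the 11.2 kg mass has 11.2 × 9.81 × sin 39° = 69.145 N down its slope.
The 11.2 kg side's 69.145 N exceeds the other side's 27.283 N, so that mass slides down and the 9 kg mass slides up. Taking that direction as positive, Newton's second law for the whole system gives 69.145 − 27.283 = (9 + 11.2) a, so a = 41.862 / 20.2 = 2.0724 m/s².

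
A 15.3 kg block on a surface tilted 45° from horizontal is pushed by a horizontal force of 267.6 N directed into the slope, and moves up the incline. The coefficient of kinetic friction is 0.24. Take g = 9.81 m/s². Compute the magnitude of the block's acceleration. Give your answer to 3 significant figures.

The horizontal push has components F cos 45° = 267.6 × 0.7071 = 189.220 N up the incline and F sin 45° = 267.6 × 0.7071 = 189.220 N pressing into the surface.
The normal force is therefore N = mg cos 45° + F sin 45° = 106.131 + 189.220 = 295.351 N, and kinetic friction down the slope is μN = 0.24 × 295.351 = 70.884 N.
Along the incline: F cos 45° − mg sin 45° − μN = ma, so 189.220 − 106.131 − 70.884 = 15.3 a, giving a = 0.7977 m/s².

0.798 m/s²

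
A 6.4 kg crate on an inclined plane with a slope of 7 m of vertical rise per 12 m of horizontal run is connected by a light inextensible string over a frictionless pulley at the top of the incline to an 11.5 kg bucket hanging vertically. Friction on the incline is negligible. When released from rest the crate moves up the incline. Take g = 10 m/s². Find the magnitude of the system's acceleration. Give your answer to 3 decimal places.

4.623 m/s²

For the crate on the incline: the weight component along the slope is m₁g sin 30.26° = 6.4 × 10 × 0.5039 = 32.250 N and the normal force is N = m₁g cos 30.26° = 55.282 N.
Newton's second law for the crate (up-slope positive): T − 32.250 = 6.4 a. For the hanging bucket (downward positive): 11.5 × 10 − T = 11.5 a.
Adding the two equations eliminates T: 82.750 = 17.9 a, so a = 4.6229 m/s².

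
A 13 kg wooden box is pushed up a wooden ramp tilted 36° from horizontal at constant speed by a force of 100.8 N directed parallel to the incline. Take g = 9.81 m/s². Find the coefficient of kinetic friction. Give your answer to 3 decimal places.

At constant speed ΣF = 0 along the incline. The applied 100.8 N acts up the slope; the weight component mg sin 36° = 74.960 N and kinetic friction μN both act down the slope.
So 100.8 = 74.960 + μ × 103.174, giving μ = (100.8 − 74.960) / 103.174 = 0.2505.

0.250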